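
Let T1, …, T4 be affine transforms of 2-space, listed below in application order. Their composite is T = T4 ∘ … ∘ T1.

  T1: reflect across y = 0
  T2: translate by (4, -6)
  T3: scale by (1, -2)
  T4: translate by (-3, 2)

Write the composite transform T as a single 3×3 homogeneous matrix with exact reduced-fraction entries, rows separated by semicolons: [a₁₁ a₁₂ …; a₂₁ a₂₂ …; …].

T = [1 0 1; 0 2 14; 0 0 1]

T1 = [1 0 0; 0 -1 0; 0 0 1]
T2·T1 = [1 0 4; 0 -1 -6; 0 0 1]
T3·…·T1 = [1 0 4; 0 2 12; 0 0 1]
T4·…·T1 = [1 0 1; 0 2 14; 0 0 1]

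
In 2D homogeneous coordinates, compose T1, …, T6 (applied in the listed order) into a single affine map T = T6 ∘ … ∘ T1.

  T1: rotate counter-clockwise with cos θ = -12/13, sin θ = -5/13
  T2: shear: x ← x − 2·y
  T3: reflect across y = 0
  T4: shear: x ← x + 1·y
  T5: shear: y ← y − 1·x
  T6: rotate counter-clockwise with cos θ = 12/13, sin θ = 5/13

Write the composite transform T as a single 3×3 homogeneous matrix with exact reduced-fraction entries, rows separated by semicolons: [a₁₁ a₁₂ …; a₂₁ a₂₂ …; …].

T1 = [-12/13 5/13 0; -5/13 -12/13 0; 0 0 1]
T2·T1 = [-2/13 29/13 0; -5/13 -12/13 0; 0 0 1]
T3·…·T1 = [-2/13 29/13 0; 5/13 12/13 0; 0 0 1]
T4·…·T1 = [3/13 41/13 0; 5/13 12/13 0; 0 0 1]
T5·…·T1 = [3/13 41/13 0; 2/13 -29/13 0; 0 0 1]
T6·…·T1 = [2/13 49/13 0; 3/13 -11/13 0; 0 0 1]

T = [2/13 49/13 0; 3/13 -11/13 0; 0 0 1]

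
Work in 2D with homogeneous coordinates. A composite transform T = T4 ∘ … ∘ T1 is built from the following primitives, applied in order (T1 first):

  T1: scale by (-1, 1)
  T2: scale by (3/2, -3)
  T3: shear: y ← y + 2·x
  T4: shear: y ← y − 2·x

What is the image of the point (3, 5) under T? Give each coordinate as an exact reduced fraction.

T(p) = (-9/2, -15)

T1 scale by (-1, 1): (3, 5) → (-3, 5)
T2 scale by (3/2, -3): (-3, 5) → (-9/2, -15)
T3 shear: y ← y + 2·x: (-9/2, -15) → (-9/2, -24)
T4 shear: y ← y − 2·x: (-9/2, -24) → (-9/2, -15)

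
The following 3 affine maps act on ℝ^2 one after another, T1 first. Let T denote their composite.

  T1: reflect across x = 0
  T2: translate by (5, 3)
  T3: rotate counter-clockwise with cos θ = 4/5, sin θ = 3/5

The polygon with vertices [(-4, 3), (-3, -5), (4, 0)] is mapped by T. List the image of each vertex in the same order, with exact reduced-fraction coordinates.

T1 reflect across x = 0: (-4, 3) → (4, 3); (-3, -5) → (3, -5); (4, 0) → (-4, 0)
T2 translate by (5, 3): (4, 3) → (9, 6); (3, -5) → (8, -2); (-4, 0) → (1, 3)
T3 rotate counter-clockwise with cos θ = 4/5, sin θ = 3/5: (9, 6) → (18/5, 51/5); (8, -2) → (38/5, 16/5); (1, 3) → (-1, 3)

image vertices: (18/5, 51/5), (38/5, 16/5), (-1, 3)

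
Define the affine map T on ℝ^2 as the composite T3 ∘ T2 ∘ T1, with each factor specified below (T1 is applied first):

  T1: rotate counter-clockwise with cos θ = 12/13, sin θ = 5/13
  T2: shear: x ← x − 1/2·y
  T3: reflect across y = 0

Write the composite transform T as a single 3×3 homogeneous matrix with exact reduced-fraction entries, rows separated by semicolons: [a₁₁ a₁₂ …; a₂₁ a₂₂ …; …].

T = [19/26 -11/13 0; -5/13 -12/13 0; 0 0 1]

T1 = [12/13 -5/13 0; 5/13 12/13 0; 0 0 1]
T2·T1 = [19/26 -11/13 0; 5/13 12/13 0; 0 0 1]
T3·…·T1 = [19/26 -11/13 0; -5/13 -12/13 0; 0 0 1]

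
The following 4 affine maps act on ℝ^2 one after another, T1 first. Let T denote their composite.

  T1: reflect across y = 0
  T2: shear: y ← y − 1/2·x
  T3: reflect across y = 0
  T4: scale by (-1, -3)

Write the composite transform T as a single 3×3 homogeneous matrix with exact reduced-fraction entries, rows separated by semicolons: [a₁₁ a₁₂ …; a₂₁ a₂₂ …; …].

T1 = [1 0 0; 0 -1 0; 0 0 1]
T2·T1 = [1 0 0; -1/2 -1 0; 0 0 1]
T3·…·T1 = [1 0 0; 1/2 1 0; 0 0 1]
T4·…·T1 = [-1 0 0; -3/2 -3 0; 0 0 1]

T = [-1 0 0; -3/2 -3 0; 0 0 1]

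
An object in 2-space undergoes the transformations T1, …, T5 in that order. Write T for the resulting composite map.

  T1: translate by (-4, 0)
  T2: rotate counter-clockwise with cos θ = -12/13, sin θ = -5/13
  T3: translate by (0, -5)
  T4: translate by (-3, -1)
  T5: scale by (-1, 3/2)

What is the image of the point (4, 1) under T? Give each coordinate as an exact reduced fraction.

T1 translate by (-4, 0): (4, 1) → (0, 1)
T2 rotate counter-clockwise with cos θ = -12/13, sin θ = -5/13: (0, 1) → (5/13, -12/13)
T3 translate by (0, -5): (5/13, -12/13) → (5/13, -77/13)
T4 translate by (-3, -1): (5/13, -77/13) → (-34/13, -90/13)
T5 scale by (-1, 3/2): (-34/13, -90/13) → (34/13, -135/13)

T(p) = (34/13, -135/13)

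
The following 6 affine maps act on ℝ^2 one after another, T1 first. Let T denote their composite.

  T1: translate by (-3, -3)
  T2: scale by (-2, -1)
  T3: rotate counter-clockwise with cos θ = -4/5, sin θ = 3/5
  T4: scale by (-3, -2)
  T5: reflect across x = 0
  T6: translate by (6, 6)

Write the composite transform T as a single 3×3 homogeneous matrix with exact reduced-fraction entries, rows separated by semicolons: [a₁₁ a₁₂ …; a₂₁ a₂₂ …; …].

T1 = [1 0 -3; 0 1 -3; 0 0 1]
T2·T1 = [-2 0 6; 0 -1 3; 0 0 1]
T3·…·T1 = [8/5 3/5 -33/5; -6/5 4/5 6/5; 0 0 1]
T4·…·T1 = [-24/5 -9/5 99/5; 12/5 -8/5 -12/5; 0 0 1]
T5·…·T1 = [24/5 9/5 -99/5; 12/5 -8/5 -12/5; 0 0 1]
T6·…·T1 = [24/5 9/5 -69/5; 12/5 -8/5 18/5; 0 0 1]

T = [24/5 9/5 -69/5; 12/5 -8/5 18/5; 0 0 1]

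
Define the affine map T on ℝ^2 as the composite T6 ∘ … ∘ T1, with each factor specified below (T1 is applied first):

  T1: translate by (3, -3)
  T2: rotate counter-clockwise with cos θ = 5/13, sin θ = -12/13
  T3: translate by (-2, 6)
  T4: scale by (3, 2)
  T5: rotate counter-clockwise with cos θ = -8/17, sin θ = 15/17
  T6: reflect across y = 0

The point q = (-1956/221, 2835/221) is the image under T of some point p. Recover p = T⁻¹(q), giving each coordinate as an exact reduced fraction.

T1 = [1 0 3; 0 1 -3; 0 0 1]
T2·T1 = [5/13 12/13 -21/13; -12/13 5/13 -51/13; 0 0 1]
T3·…·T1 = [5/13 12/13 -47/13; -12/13 5/13 27/13; 0 0 1]
T4·…·T1 = [15/13 36/13 -141/13; -24/13 10/13 54/13; 0 0 1]
T5·…·T1 = [240/221 -438/221 318/221; 417/221 460/221 -2547/221; 0 0 1]
T6·…·T1 = [240/221 -438/221 318/221; -417/221 -460/221 2547/221; 0 0 1]
det M = -6; M⁻¹ = [230/663 -73/221 43/13; -139/442 -40/221 33/13; 0 0 1]
M⁻¹ · (-1956/221, 2835/221)ᵀ = (-4, 3)ᵀ

p = (-4, 3)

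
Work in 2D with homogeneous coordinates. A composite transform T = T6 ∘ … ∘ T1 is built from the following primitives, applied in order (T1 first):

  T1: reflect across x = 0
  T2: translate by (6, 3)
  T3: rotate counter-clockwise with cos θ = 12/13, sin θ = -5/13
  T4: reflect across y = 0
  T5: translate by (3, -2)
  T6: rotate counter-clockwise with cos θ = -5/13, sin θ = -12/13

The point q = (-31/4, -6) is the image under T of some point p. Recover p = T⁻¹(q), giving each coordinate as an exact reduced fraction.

p = (2, 7/4)

T1 = [-1 0 0; 0 1 0; 0 0 1]
T2·T1 = [-1 0 6; 0 1 3; 0 0 1]
T3·…·T1 = [-12/13 5/13 87/13; 5/13 12/13 6/13; 0 0 1]
T4·…·T1 = [-12/13 5/13 87/13; -5/13 -12/13 -6/13; 0 0 1]
T5·…·T1 = [-12/13 5/13 126/13; -5/13 -12/13 -32/13; 0 0 1]
T6·…·T1 = [0 -1 -6; 1 0 -8; 0 0 1]
det M = 1; M⁻¹ = [0 1 8; -1 0 -6; 0 0 1]
M⁻¹ · (-31/4, -6)ᵀ = (2, 7/4)ᵀ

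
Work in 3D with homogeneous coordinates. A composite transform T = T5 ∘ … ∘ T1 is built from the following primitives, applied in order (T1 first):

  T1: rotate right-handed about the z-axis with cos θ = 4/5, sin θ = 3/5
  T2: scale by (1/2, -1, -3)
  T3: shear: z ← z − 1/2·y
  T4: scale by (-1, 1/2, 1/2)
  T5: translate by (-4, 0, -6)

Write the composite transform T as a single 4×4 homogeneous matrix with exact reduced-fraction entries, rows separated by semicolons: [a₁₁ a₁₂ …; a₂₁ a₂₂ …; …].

T = [-2/5 3/10 0 -4; -3/10 -2/5 0 0; 3/20 1/5 -3/2 -6; 0 0 0 1]

T1 = [4/5 -3/5 0 0; 3/5 4/5 0 0; 0 0 1 0; 0 0 0 1]
T2·T1 = [2/5 -3/10 0 0; -3/5 -4/5 0 0; 0 0 -3 0; 0 0 0 1]
T3·…·T1 = [2/5 -3/10 0 0; -3/5 -4/5 0 0; 3/10 2/5 -3 0; 0 0 0 1]
T4·…·T1 = [-2/5 3/10 0 0; -3/10 -2/5 0 0; 3/20 1/5 -3/2 0; 0 0 0 1]
T5·…·T1 = [-2/5 3/10 0 -4; -3/10 -2/5 0 0; 3/20 1/5 -3/2 -6; 0 0 0 1]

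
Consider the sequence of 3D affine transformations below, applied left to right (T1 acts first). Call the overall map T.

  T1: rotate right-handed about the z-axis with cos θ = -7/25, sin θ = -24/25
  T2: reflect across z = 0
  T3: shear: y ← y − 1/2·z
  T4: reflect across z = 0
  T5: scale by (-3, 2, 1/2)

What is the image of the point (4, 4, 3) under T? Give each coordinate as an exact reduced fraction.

T1 rotate right-handed about the z-axis with cos θ = -7/25, sin θ = -24/25: (4, 4, 3) → (68/25, -124/25, 3)
T2 reflect across z = 0: (68/25, -124/25, 3) → (68/25, -124/25, -3)
T3 shear: y ← y − 1/2·z: (68/25, -124/25, -3) → (68/25, -173/50, -3)
T4 reflect across z = 0: (68/25, -173/50, -3) → (68/25, -173/50, 3)
T5 scale by (-3, 2, 1/2): (68/25, -173/50, 3) → (-204/25, -173/25, 3/2)

T(p) = (-204/25, -173/25, 3/2)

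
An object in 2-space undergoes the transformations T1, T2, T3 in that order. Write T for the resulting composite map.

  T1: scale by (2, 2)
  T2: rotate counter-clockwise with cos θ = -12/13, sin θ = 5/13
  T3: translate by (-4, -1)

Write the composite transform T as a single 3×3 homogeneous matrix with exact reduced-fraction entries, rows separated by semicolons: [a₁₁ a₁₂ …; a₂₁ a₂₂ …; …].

T1 = [2 0 0; 0 2 0; 0 0 1]
T2·T1 = [-24/13 -10/13 0; 10/13 -24/13 0; 0 0 1]
T3·…·T1 = [-24/13 -10/13 -4; 10/13 -24/13 -1; 0 0 1]

T = [-24/13 -10/13 -4; 10/13 -24/13 -1; 0 0 1]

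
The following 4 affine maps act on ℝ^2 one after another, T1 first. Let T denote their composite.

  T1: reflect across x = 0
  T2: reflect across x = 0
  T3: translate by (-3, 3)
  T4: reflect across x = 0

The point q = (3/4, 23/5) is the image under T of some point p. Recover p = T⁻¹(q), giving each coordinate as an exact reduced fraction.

T1 = [-1 0 0; 0 1 0; 0 0 1]
T2·T1 = [1 0 0; 0 1 0; 0 0 1]
T3·…·T1 = [1 0 -3; 0 1 3; 0 0 1]
T4·…·T1 = [-1 0 3; 0 1 3; 0 0 1]
det M = -1; M⁻¹ = [-1 0 3; 0 1 -3; 0 0 1]
M⁻¹ · (3/4, 23/5)ᵀ = (9/4, 8/5)ᵀ

p = (9/4, 8/5)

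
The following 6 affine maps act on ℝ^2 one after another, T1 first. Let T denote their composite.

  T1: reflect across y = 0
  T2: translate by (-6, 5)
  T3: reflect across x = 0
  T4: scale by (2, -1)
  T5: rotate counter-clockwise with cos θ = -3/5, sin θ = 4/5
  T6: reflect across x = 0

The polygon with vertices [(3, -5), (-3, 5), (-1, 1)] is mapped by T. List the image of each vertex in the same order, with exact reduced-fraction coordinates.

T1 reflect across y = 0: (3, -5) → (3, 5); (-3, 5) → (-3, -5); (-1, 1) → (-1, -1)
T2 translate by (-6, 5): (3, 5) → (-3, 10); (-3, -5) → (-9, 0); (-1, -1) → (-7, 4)
T3 reflect across x = 0: (-3, 10) → (3, 10); (-9, 0) → (9, 0); (-7, 4) → (7, 4)
T4 scale by (2, -1): (3, 10) → (6, -10); (9, 0) → (18, 0); (7, 4) → (14, -4)
T5 rotate counter-clockwise with cos θ = -3/5, sin θ = 4/5: (6, -10) → (22/5, 54/5); (18, 0) → (-54/5, 72/5); (14, -4) → (-26/5, 68/5)
T6 reflect across x = 0: (22/5, 54/5) → (-22/5, 54/5); (-54/5, 72/5) → (54/5, 72/5); (-26/5, 68/5) → (26/5, 68/5)

image vertices: (-22/5, 54/5), (54/5, 72/5), (26/5, 68/5)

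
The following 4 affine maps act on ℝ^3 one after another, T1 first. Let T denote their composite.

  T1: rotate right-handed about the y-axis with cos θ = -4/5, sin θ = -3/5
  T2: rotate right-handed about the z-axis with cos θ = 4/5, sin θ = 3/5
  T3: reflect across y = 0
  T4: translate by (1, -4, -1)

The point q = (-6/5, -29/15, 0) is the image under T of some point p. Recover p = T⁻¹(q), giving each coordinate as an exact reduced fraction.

p = (3, -1/3, 1)

T1 = [-4/5 0 -3/5 0; 0 1 0 0; 3/5 0 -4/5 0; 0 0 0 1]
T2·T1 = [-16/25 -3/5 -12/25 0; -12/25 4/5 -9/25 0; 3/5 0 -4/5 0; 0 0 0 1]
T3·…·T1 = [-16/25 -3/5 -12/25 0; 12/25 -4/5 9/25 0; 3/5 0 -4/5 0; 0 0 0 1]
T4·…·T1 = [-16/25 -3/5 -12/25 1; 12/25 -4/5 9/25 -4; 3/5 0 -4/5 -1; 0 0 0 1]
det M = -1; M⁻¹ = [-16/25 12/25 3/5 79/25; -3/5 -4/5 0 -13/5; -12/25 9/25 -4/5 28/25; 0 0 0 1]
M⁻¹ · (-6/5, -29/15, 0)ᵀ = (3, -1/3, 1)ᵀ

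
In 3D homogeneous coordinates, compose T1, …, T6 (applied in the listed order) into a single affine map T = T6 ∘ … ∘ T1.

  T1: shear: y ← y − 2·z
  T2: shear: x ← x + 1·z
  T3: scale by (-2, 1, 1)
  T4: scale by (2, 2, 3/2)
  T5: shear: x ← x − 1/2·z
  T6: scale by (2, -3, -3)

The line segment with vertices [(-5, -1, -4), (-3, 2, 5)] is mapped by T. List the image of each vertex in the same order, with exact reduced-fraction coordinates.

T1 shear: y ← y − 2·z: (-5, -1, -4) → (-5, 7, -4); (-3, 2, 5) → (-3, -8, 5)
T2 shear: x ← x + 1·z: (-5, 7, -4) → (-9, 7, -4); (-3, -8, 5) → (2, -8, 5)
T3 scale by (-2, 1, 1): (-9, 7, -4) → (18, 7, -4); (2, -8, 5) → (-4, -8, 5)
T4 scale by (2, 2, 3/2): (18, 7, -4) → (36, 14, -6); (-4, -8, 5) → (-8, -16, 15/2)
T5 shear: x ← x − 1/2·z: (36, 14, -6) → (39, 14, -6); (-8, -16, 15/2) → (-47/4, -16, 15/2)
T6 scale by (2, -3, -3): (39, 14, -6) → (78, -42, 18); (-47/4, -16, 15/2) → (-47/2, 48, -45/2)

image vertices: (78, -42, 18), (-47/2, 48, -45/2)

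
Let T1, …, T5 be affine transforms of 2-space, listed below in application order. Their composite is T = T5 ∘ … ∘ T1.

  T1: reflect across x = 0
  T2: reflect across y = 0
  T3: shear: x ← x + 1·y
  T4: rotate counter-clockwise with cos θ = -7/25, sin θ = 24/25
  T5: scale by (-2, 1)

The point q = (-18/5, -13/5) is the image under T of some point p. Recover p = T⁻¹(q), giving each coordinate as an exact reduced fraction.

T1 = [-1 0 0; 0 1 0; 0 0 1]
T2·T1 = [-1 0 0; 0 -1 0; 0 0 1]
T3·…·T1 = [-1 -1 0; 0 -1 0; 0 0 1]
T4·…·T1 = [7/25 31/25 0; -24/25 -17/25 0; 0 0 1]
T5·…·T1 = [-14/25 -62/25 0; -24/25 -17/25 0; 0 0 1]
det M = -2; M⁻¹ = [17/50 -31/25 0; -12/25 7/25 0; 0 0 1]
M⁻¹ · (-18/5, -13/5)ᵀ = (2, 1)ᵀ

p = (2, 1)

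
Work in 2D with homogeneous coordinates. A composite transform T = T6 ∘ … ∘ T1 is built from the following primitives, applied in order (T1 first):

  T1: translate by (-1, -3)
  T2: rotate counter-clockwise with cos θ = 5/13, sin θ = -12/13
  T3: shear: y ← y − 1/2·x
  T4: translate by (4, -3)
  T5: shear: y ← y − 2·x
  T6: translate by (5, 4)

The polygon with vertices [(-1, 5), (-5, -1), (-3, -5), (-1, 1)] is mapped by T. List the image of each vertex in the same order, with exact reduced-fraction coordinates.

image vertices: (131/13, -92/13), (3, 12), (1/13, 207/13), (83/13, 8/13)

T1 translate by (-1, -3): (-1, 5) → (-2, 2); (-5, -1) → (-6, -4); (-3, -5) → (-4, -8); (-1, 1) → (-2, -2)
T2 rotate counter-clockwise with cos θ = 5/13, sin θ = -12/13: (-2, 2) → (14/13, 34/13); (-6, -4) → (-6, 4); (-4, -8) → (-116/13, 8/13); (-2, -2) → (-34/13, 14/13)
T3 shear: y ← y − 1/2·x: (14/13, 34/13) → (14/13, 27/13); (-6, 4) → (-6, 7); (-116/13, 8/13) → (-116/13, 66/13); (-34/13, 14/13) → (-34/13, 31/13)
T4 translate by (4, -3): (14/13, 27/13) → (66/13, -12/13); (-6, 7) → (-2, 4); (-116/13, 66/13) → (-64/13, 27/13); (-34/13, 31/13) → (18/13, -8/13)
T5 shear: y ← y − 2·x: (66/13, -12/13) → (66/13, -144/13); (-2, 4) → (-2, 8); (-64/13, 27/13) → (-64/13, 155/13); (18/13, -8/13) → (18/13, -44/13)
T6 translate by (5, 4): (66/13, -144/13) → (131/13, -92/13); (-2, 8) → (3, 12); (-64/13, 155/13) → (1/13, 207/13); (18/13, -44/13) → (83/13, 8/13)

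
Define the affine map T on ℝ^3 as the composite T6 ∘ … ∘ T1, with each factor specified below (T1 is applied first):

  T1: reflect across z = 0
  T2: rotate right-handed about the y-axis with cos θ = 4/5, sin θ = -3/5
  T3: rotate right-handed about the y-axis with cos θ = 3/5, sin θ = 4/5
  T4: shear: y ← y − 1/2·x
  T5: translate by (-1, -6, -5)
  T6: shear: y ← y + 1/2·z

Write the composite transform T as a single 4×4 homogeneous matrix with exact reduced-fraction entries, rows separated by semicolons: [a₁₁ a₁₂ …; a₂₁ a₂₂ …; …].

T1 = [1 0 0 0; 0 1 0 0; 0 0 -1 0; 0 0 0 1]
T2·T1 = [4/5 0 3/5 0; 0 1 0 0; 3/5 0 -4/5 0; 0 0 0 1]
T3·…·T1 = [24/25 0 -7/25 0; 0 1 0 0; -7/25 0 -24/25 0; 0 0 0 1]
T4·…·T1 = [24/25 0 -7/25 0; -12/25 1 7/50 0; -7/25 0 -24/25 0; 0 0 0 1]
T5·…·T1 = [24/25 0 -7/25 -1; -12/25 1 7/50 -6; -7/25 0 -24/25 -5; 0 0 0 1]
T6·…·T1 = [24/25 0 -7/25 -1; -31/50 1 -17/50 -17/2; -7/25 0 -24/25 -5; 0 0 0 1]

T = [24/25 0 -7/25 -1; -31/50 1 -17/50 -17/2; -7/25 0 -24/25 -5; 0 0 0 1]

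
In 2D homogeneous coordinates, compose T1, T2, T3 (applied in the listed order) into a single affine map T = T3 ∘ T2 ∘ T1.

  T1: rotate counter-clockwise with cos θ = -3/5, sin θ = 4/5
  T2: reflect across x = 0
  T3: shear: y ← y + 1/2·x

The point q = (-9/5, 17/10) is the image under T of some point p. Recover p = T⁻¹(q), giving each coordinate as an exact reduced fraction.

T1 = [-3/5 -4/5 0; 4/5 -3/5 0; 0 0 1]
T2·T1 = [3/5 4/5 0; 4/5 -3/5 0; 0 0 1]
T3·…·T1 = [3/5 4/5 0; 11/10 -1/5 0; 0 0 1]
det M = -1; M⁻¹ = [1/5 4/5 0; 11/10 -3/5 0; 0 0 1]
M⁻¹ · (-9/5, 17/10)ᵀ = (1, -3)ᵀ

p = (1, -3)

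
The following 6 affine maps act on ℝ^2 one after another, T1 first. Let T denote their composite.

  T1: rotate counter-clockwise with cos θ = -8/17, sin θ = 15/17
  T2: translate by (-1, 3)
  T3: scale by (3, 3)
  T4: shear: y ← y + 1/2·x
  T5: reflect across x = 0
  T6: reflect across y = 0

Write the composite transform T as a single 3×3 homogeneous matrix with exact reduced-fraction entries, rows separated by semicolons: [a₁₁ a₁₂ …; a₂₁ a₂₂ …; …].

T = [24/17 45/17 3; -33/17 93/34 -15/2; 0 0 1]

T1 = [-8/17 -15/17 0; 15/17 -8/17 0; 0 0 1]
T2·T1 = [-8/17 -15/17 -1; 15/17 -8/17 3; 0 0 1]
T3·…·T1 = [-24/17 -45/17 -3; 45/17 -24/17 9; 0 0 1]
T4·…·T1 = [-24/17 -45/17 -3; 33/17 -93/34 15/2; 0 0 1]
T5·…·T1 = [24/17 45/17 3; 33/17 -93/34 15/2; 0 0 1]
T6·…·T1 = [24/17 45/17 3; -33/17 93/34 -15/2; 0 0 1]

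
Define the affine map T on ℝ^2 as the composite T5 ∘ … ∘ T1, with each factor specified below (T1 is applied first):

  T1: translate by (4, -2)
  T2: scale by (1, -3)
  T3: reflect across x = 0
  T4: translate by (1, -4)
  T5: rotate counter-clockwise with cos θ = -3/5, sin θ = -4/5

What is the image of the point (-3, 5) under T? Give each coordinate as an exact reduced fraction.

T1 translate by (4, -2): (-3, 5) → (1, 3)
T2 scale by (1, -3): (1, 3) → (1, -9)
T3 reflect across x = 0: (1, -9) → (-1, -9)
T4 translate by (1, -4): (-1, -9) → (0, -13)
T5 rotate counter-clockwise with cos θ = -3/5, sin θ = -4/5: (0, -13) → (-52/5, 39/5)

T(p) = (-52/5, 39/5)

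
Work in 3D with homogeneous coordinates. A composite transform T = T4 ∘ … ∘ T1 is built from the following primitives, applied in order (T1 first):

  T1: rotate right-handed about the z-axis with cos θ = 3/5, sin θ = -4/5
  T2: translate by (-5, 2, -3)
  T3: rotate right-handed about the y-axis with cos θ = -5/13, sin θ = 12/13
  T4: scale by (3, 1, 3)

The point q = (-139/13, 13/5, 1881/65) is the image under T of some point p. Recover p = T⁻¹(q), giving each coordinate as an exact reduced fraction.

T1 = [3/5 4/5 0 0; -4/5 3/5 0 0; 0 0 1 0; 0 0 0 1]
T2·T1 = [3/5 4/5 0 -5; -4/5 3/5 0 2; 0 0 1 -3; 0 0 0 1]
T3·…·T1 = [-3/13 -4/13 12/13 -11/13; -4/5 3/5 0 2; -36/65 -48/65 -5/13 75/13; 0 0 0 1]
T4·…·T1 = [-9/13 -12/13 36/13 -33/13; -4/5 3/5 0 2; -108/65 -144/65 -15/13 225/13; 0 0 0 1]
det M = 9; M⁻¹ = [-1/13 -4/5 -12/65 23/5; -4/39 3/5 -16/65 14/5; 4/13 0 -5/39 3; 0 0 0 1]
M⁻¹ · (-139/13, 13/5, 1881/65)ᵀ = (-2, -5/3, -4)ᵀ

p = (-2, -5/3, -4)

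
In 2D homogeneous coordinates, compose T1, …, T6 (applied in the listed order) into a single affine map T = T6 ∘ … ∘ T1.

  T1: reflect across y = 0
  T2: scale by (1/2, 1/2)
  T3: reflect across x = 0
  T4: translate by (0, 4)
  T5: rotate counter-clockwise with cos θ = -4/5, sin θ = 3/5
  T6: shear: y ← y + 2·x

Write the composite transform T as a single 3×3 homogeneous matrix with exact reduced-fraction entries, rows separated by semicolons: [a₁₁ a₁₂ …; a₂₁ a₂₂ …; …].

T1 = [1 0 0; 0 -1 0; 0 0 1]
T2·T1 = [1/2 0 0; 0 -1/2 0; 0 0 1]
T3·…·T1 = [-1/2 0 0; 0 -1/2 0; 0 0 1]
T4·…·T1 = [-1/2 0 0; 0 -1/2 4; 0 0 1]
T5·…·T1 = [2/5 3/10 -12/5; -3/10 2/5 -16/5; 0 0 1]
T6·…·T1 = [2/5 3/10 -12/5; 1/2 1 -8; 0 0 1]

T = [2/5 3/10 -12/5; 1/2 1 -8; 0 0 1]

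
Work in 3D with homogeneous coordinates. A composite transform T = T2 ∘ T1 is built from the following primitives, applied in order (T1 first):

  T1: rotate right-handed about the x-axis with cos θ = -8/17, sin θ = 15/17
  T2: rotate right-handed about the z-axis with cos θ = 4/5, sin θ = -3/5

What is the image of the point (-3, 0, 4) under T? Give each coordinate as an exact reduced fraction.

T1 rotate right-handed about the x-axis with cos θ = -8/17, sin θ = 15/17: (-3, 0, 4) → (-3, -60/17, -32/17)
T2 rotate right-handed about the z-axis with cos θ = 4/5, sin θ = -3/5: (-3, -60/17, -32/17) → (-384/85, -87/85, -32/17)

T(p) = (-384/85, -87/85, -32/17)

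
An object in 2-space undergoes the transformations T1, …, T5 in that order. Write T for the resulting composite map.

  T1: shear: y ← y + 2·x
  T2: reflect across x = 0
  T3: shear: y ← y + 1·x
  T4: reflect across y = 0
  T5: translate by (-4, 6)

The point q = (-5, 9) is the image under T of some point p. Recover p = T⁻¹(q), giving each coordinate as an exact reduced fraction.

p = (1, -4)

T1 = [1 0 0; 2 1 0; 0 0 1]
T2·T1 = [-1 0 0; 2 1 0; 0 0 1]
T3·…·T1 = [-1 0 0; 1 1 0; 0 0 1]
T4·…·T1 = [-1 0 0; -1 -1 0; 0 0 1]
T5·…·T1 = [-1 0 -4; -1 -1 6; 0 0 1]
det M = 1; M⁻¹ = [-1 0 -4; 1 -1 10; 0 0 1]
M⁻¹ · (-5, 9)ᵀ = (1, -4)ᵀ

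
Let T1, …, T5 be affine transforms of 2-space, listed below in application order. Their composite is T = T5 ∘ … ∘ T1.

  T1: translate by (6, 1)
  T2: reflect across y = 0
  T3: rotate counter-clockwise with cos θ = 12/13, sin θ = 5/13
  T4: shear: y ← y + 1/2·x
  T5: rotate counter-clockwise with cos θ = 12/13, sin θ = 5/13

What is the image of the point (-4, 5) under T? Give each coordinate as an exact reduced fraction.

T1 translate by (6, 1): (-4, 5) → (2, 6)
T2 reflect across y = 0: (2, 6) → (2, -6)
T3 rotate counter-clockwise with cos θ = 12/13, sin θ = 5/13: (2, -6) → (54/13, -62/13)
T4 shear: y ← y + 1/2·x: (54/13, -62/13) → (54/13, -35/13)
T5 rotate counter-clockwise with cos θ = 12/13, sin θ = 5/13: (54/13, -35/13) → (823/169, -150/169)

T(p) = (823/169, -150/169)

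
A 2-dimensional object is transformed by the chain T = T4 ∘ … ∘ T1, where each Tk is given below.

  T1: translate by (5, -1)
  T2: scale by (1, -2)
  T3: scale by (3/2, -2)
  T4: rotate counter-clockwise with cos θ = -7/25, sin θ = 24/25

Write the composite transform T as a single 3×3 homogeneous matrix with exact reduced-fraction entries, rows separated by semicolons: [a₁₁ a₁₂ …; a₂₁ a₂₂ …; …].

T = [-21/50 -96/25 87/50; 36/25 -28/25 208/25; 0 0 1]

T1 = [1 0 5; 0 1 -1; 0 0 1]
T2·T1 = [1 0 5; 0 -2 2; 0 0 1]
T3·…·T1 = [3/2 0 15/2; 0 4 -4; 0 0 1]
T4·…·T1 = [-21/50 -96/25 87/50; 36/25 -28/25 208/25; 0 0 1]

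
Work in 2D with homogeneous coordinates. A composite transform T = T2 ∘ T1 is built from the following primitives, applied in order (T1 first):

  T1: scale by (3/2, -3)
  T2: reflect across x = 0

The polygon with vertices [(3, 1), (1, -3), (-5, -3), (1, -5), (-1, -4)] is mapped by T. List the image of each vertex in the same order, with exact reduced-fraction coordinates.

T1 scale by (3/2, -3): (3, 1) → (9/2, -3); (1, -3) → (3/2, 9); (-5, -3) → (-15/2, 9); (1, -5) → (3/2, 15); (-1, -4) → (-3/2, 12)
T2 reflect across x = 0: (9/2, -3) → (-9/2, -3); (3/2, 9) → (-3/2, 9); (-15/2, 9) → (15/2, 9); (3/2, 15) → (-3/2, 15); (-3/2, 12) → (3/2, 12)

image vertices: (-9/2, -3), (-3/2, 9), (15/2, 9), (-3/2, 15), (3/2, 12)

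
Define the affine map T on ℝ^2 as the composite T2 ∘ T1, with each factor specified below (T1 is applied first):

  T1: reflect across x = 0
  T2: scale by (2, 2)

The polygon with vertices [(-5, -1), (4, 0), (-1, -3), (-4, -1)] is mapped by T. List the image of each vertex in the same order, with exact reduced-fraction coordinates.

image vertices: (10, -2), (-8, 0), (2, -6), (8, -2)

T1 reflect across x = 0: (-5, -1) → (5, -1); (4, 0) → (-4, 0); (-1, -3) → (1, -3); (-4, -1) → (4, -1)
T2 scale by (2, 2): (5, -1) → (10, -2); (-4, 0) → (-8, 0); (1, -3) → (2, -6); (4, -1) → (8, -2)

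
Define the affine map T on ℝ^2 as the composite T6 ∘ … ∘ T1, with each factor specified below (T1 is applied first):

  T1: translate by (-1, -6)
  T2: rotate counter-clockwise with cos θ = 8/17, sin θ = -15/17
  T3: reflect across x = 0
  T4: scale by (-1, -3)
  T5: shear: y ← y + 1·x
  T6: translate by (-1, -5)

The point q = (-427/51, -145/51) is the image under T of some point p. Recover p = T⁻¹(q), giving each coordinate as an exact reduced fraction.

T1 = [1 0 -1; 0 1 -6; 0 0 1]
T2·T1 = [8/17 15/17 -98/17; -15/17 8/17 -33/17; 0 0 1]
T3·…·T1 = [-8/17 -15/17 98/17; -15/17 8/17 -33/17; 0 0 1]
T4·…·T1 = [8/17 15/17 -98/17; 45/17 -24/17 99/17; 0 0 1]
T5·…·T1 = [8/17 15/17 -98/17; 53/17 -9/17 1/17; 0 0 1]
T6·…·T1 = [8/17 15/17 -115/17; 53/17 -9/17 -84/17; 0 0 1]
det M = -3; M⁻¹ = [3/17 5/17 45/17; 53/51 -8/51 319/51; 0 0 1]
M⁻¹ · (-427/51, -145/51)ᵀ = (1/3, -2)ᵀ

p = (1/3, -2)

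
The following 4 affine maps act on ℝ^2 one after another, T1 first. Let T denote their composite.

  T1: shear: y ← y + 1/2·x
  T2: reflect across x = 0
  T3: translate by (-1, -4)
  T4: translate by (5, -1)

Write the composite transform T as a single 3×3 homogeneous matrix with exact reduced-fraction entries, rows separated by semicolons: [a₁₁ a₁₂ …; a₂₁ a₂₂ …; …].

T = [-1 0 4; 1/2 1 -5; 0 0 1]

T1 = [1 0 0; 1/2 1 0; 0 0 1]
T2·T1 = [-1 0 0; 1/2 1 0; 0 0 1]
T3·…·T1 = [-1 0 -1; 1/2 1 -4; 0 0 1]
T4·…·T1 = [-1 0 4; 1/2 1 -5; 0 0 1]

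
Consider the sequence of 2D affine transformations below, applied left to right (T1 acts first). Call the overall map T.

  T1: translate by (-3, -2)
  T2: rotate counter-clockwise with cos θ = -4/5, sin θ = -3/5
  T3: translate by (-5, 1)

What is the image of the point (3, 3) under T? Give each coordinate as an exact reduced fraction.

T(p) = (-22/5, 1/5)

T1 translate by (-3, -2): (3, 3) → (0, 1)
T2 rotate counter-clockwise with cos θ = -4/5, sin θ = -3/5: (0, 1) → (3/5, -4/5)
T3 translate by (-5, 1): (3/5, -4/5) → (-22/5, 1/5)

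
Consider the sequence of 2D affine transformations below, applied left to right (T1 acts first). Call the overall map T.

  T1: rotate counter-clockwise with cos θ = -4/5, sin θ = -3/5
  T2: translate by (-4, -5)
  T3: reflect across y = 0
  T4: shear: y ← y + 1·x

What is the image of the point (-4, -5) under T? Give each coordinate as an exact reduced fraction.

T1 rotate counter-clockwise with cos θ = -4/5, sin θ = -3/5: (-4, -5) → (1/5, 32/5)
T2 translate by (-4, -5): (1/5, 32/5) → (-19/5, 7/5)
T3 reflect across y = 0: (-19/5, 7/5) → (-19/5, -7/5)
T4 shear: y ← y + 1·x: (-19/5, -7/5) → (-19/5, -26/5)

T(p) = (-19/5, -26/5)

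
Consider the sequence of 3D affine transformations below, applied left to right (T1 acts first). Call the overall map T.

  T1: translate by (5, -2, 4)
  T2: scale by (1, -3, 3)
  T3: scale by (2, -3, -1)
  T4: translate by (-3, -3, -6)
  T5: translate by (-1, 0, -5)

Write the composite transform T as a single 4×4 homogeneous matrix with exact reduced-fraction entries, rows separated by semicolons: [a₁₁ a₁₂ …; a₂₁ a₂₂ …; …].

T = [2 0 0 6; 0 9 0 -21; 0 0 -3 -23; 0 0 0 1]

T1 = [1 0 0 5; 0 1 0 -2; 0 0 1 4; 0 0 0 1]
T2·T1 = [1 0 0 5; 0 -3 0 6; 0 0 3 12; 0 0 0 1]
T3·…·T1 = [2 0 0 10; 0 9 0 -18; 0 0 -3 -12; 0 0 0 1]
T4·…·T1 = [2 0 0 7; 0 9 0 -21; 0 0 -3 -18; 0 0 0 1]
T5·…·T1 = [2 0 0 6; 0 9 0 -21; 0 0 -3 -23; 0 0 0 1]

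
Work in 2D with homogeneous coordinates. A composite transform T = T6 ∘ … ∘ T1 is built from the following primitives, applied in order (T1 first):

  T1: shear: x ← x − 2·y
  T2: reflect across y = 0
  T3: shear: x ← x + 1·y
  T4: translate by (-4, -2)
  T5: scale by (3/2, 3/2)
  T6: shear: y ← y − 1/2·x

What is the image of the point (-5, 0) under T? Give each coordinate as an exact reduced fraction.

T(p) = (-27/2, 15/4)

T1 shear: x ← x − 2·y: (-5, 0) → (-5, 0)
T2 reflect across y = 0: (-5, 0) → (-5, 0)
T3 shear: x ← x + 1·y: (-5, 0) → (-5, 0)
T4 translate by (-4, -2): (-5, 0) → (-9, -2)
T5 scale by (3/2, 3/2): (-9, -2) → (-27/2, -3)
T6 shear: y ← y − 1/2·x: (-27/2, -3) → (-27/2, 15/4)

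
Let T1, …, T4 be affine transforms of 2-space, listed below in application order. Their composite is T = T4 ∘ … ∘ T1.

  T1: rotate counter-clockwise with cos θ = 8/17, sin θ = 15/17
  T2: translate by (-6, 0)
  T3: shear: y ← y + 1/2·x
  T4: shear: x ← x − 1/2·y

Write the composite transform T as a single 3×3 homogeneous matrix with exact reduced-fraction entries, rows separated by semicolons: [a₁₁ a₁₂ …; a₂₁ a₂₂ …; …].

T = [-3/34 -61/68 -9/2; 19/17 1/34 -3; 0 0 1]

T1 = [8/17 -15/17 0; 15/17 8/17 0; 0 0 1]
T2·T1 = [8/17 -15/17 -6; 15/17 8/17 0; 0 0 1]
T3·…·T1 = [8/17 -15/17 -6; 19/17 1/34 -3; 0 0 1]
T4·…·T1 = [-3/34 -61/68 -9/2; 19/17 1/34 -3; 0 0 1]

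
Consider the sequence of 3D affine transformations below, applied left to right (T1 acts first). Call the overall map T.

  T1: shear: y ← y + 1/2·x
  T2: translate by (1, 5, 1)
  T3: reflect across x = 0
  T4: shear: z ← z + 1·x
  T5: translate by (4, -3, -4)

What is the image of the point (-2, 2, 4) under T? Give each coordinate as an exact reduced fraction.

T(p) = (5, 3, 2)

T1 shear: y ← y + 1/2·x: (-2, 2, 4) → (-2, 1, 4)
T2 translate by (1, 5, 1): (-2, 1, 4) → (-1, 6, 5)
T3 reflect across x = 0: (-1, 6, 5) → (1, 6, 5)
T4 shear: z ← z + 1·x: (1, 6, 5) → (1, 6, 6)
T5 translate by (4, -3, -4): (1, 6, 6) → (5, 3, 2)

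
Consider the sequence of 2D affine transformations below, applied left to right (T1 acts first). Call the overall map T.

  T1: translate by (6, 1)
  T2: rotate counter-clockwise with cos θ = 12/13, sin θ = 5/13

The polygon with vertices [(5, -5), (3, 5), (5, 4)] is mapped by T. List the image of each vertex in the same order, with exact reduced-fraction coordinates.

T1 translate by (6, 1): (5, -5) → (11, -4); (3, 5) → (9, 6); (5, 4) → (11, 5)
T2 rotate counter-clockwise with cos θ = 12/13, sin θ = 5/13: (11, -4) → (152/13, 7/13); (9, 6) → (6, 9); (11, 5) → (107/13, 115/13)

image vertices: (152/13, 7/13), (6, 9), (107/13, 115/13)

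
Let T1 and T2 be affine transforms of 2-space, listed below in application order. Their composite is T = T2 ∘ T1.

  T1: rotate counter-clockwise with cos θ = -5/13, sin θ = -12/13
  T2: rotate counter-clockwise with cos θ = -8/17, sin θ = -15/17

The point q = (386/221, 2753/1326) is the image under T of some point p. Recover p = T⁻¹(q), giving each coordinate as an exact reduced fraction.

T1 = [-5/13 12/13 0; -12/13 -5/13 0; 0 0 1]
T2·T1 = [-140/221 -171/221 0; 171/221 -140/221 0; 0 0 1]
det M = 1; M⁻¹ = [-140/221 171/221 0; -171/221 -140/221 0; 0 0 1]
M⁻¹ · (386/221, 2753/1326)ᵀ = (1/2, -8/3)ᵀ

p = (1/2, -8/3)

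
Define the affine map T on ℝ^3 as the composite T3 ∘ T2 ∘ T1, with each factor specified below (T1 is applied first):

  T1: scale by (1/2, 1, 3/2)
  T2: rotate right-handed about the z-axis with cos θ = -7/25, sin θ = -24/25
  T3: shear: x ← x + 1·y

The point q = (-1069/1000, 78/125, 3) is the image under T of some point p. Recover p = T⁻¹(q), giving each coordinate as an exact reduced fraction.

p = (-1/4, -9/5, 2)

T1 = [1/2 0 0 0; 0 1 0 0; 0 0 3/2 0; 0 0 0 1]
T2·T1 = [-7/50 24/25 0 0; -12/25 -7/25 0 0; 0 0 3/2 0; 0 0 0 1]
T3·…·T1 = [-31/50 17/25 0 0; -12/25 -7/25 0 0; 0 0 3/2 0; 0 0 0 1]
det M = 3/4; M⁻¹ = [-14/25 -34/25 0 0; 24/25 -31/25 0 0; 0 0 2/3 0; 0 0 0 1]
M⁻¹ · (-1069/1000, 78/125, 3)ᵀ = (-1/4, -9/5, 2)ᵀ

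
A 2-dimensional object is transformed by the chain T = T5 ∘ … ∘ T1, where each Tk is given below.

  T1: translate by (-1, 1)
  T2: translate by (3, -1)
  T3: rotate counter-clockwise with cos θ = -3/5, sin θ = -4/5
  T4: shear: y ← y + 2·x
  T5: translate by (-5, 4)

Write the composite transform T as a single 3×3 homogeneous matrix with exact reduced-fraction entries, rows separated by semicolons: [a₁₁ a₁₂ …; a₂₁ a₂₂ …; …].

T1 = [1 0 -1; 0 1 1; 0 0 1]
T2·T1 = [1 0 2; 0 1 0; 0 0 1]
T3·…·T1 = [-3/5 4/5 -6/5; -4/5 -3/5 -8/5; 0 0 1]
T4·…·T1 = [-3/5 4/5 -6/5; -2 1 -4; 0 0 1]
T5·…·T1 = [-3/5 4/5 -31/5; -2 1 0; 0 0 1]

T = [-3/5 4/5 -31/5; -2 1 0; 0 0 1]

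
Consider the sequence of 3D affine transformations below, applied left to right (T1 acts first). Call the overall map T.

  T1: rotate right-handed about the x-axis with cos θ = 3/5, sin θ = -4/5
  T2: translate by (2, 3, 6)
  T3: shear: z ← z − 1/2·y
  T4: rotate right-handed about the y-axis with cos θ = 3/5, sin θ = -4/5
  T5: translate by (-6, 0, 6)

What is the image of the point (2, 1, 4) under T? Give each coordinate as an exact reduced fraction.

T1 rotate right-handed about the x-axis with cos θ = 3/5, sin θ = -4/5: (2, 1, 4) → (2, 19/5, 8/5)
T2 translate by (2, 3, 6): (2, 19/5, 8/5) → (4, 34/5, 38/5)
T3 shear: z ← z − 1/2·y: (4, 34/5, 38/5) → (4, 34/5, 21/5)
T4 rotate right-handed about the y-axis with cos θ = 3/5, sin θ = -4/5: (4, 34/5, 21/5) → (-24/25, 34/5, 143/25)
T5 translate by (-6, 0, 6): (-24/25, 34/5, 143/25) → (-174/25, 34/5, 293/25)

T(p) = (-174/25, 34/5, 293/25)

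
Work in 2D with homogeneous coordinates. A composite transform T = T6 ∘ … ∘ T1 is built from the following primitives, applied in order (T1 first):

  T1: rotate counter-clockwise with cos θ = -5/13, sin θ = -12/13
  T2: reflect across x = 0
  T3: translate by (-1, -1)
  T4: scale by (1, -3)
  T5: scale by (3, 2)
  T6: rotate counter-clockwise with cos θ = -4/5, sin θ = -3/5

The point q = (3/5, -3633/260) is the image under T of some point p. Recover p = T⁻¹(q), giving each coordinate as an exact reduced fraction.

p = (9/4, -3)

T1 = [-5/13 12/13 0; -12/13 -5/13 0; 0 0 1]
T2·T1 = [5/13 -12/13 0; -12/13 -5/13 0; 0 0 1]
T3·…·T1 = [5/13 -12/13 -1; -12/13 -5/13 -1; 0 0 1]
T4·…·T1 = [5/13 -12/13 -1; 36/13 15/13 3; 0 0 1]
T5·…·T1 = [15/13 -36/13 -3; 72/13 30/13 6; 0 0 1]
T6·…·T1 = [12/5 18/5 6; -333/65 -12/65 -3; 0 0 1]
det M = 18; M⁻¹ = [-2/195 -1/5 -7/13; 37/130 2/15 -17/13; 0 0 1]
M⁻¹ · (3/5, -3633/260)ᵀ = (9/4, -3)ᵀ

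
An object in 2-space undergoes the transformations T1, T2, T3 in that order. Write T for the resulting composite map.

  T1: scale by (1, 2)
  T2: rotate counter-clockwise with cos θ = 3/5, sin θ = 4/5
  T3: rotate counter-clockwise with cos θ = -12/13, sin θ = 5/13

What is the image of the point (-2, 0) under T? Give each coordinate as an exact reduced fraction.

T(p) = (112/65, 66/65)

T1 scale by (1, 2): (-2, 0) → (-2, 0)
T2 rotate counter-clockwise with cos θ = 3/5, sin θ = 4/5: (-2, 0) → (-6/5, -8/5)
T3 rotate counter-clockwise with cos θ = -12/13, sin θ = 5/13: (-6/5, -8/5) → (112/65, 66/65)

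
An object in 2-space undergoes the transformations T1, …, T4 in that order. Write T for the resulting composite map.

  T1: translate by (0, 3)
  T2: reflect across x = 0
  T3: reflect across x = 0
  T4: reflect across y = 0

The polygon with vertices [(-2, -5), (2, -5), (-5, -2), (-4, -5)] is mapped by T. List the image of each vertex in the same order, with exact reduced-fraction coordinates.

T1 translate by (0, 3): (-2, -5) → (-2, -2); (2, -5) → (2, -2); (-5, -2) → (-5, 1); (-4, -5) → (-4, -2)
T2 reflect across x = 0: (-2, -2) → (2, -2); (2, -2) → (-2, -2); (-5, 1) → (5, 1); (-4, -2) → (4, -2)
T3 reflect across x = 0: (2, -2) → (-2, -2); (-2, -2) → (2, -2); (5, 1) → (-5, 1); (4, -2) → (-4, -2)
T4 reflect across y = 0: (-2, -2) → (-2, 2); (2, -2) → (2, 2); (-5, 1) → (-5, -1); (-4, -2) → (-4, 2)

image vertices: (-2, 2), (2, 2), (-5, -1), (-4, 2)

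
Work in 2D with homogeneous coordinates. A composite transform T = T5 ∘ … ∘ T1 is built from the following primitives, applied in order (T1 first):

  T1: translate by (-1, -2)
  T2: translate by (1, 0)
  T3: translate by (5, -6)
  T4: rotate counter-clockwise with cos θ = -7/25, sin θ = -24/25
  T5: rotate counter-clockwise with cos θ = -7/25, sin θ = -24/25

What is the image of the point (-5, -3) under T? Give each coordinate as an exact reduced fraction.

T(p) = (3696/625, 5797/625)

T1 translate by (-1, -2): (-5, -3) → (-6, -5)
T2 translate by (1, 0): (-6, -5) → (-5, -5)
T3 translate by (5, -6): (-5, -5) → (0, -11)
T4 rotate counter-clockwise with cos θ = -7/25, sin θ = -24/25: (0, -11) → (-264/25, 77/25)
T5 rotate counter-clockwise with cos θ = -7/25, sin θ = -24/25: (-264/25, 77/25) → (3696/625, 5797/625)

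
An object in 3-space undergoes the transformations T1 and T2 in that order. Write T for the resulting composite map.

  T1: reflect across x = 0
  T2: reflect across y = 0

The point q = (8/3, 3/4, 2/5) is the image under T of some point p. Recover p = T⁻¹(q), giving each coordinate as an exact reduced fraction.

T1 = [-1 0 0 0; 0 1 0 0; 0 0 1 0; 0 0 0 1]
T2·T1 = [-1 0 0 0; 0 -1 0 0; 0 0 1 0; 0 0 0 1]
det M = 1; M⁻¹ = [-1 0 0 0; 0 -1 0 0; 0 0 1 0; 0 0 0 1]
M⁻¹ · (8/3, 3/4, 2/5)ᵀ = (-8/3, -3/4, 2/5)ᵀ

p = (-8/3, -3/4, 2/5)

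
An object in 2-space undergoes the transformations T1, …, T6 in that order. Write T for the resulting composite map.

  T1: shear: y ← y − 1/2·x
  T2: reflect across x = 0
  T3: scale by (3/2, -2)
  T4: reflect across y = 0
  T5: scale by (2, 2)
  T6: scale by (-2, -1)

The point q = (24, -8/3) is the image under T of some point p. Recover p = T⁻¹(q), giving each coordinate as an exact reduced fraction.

T1 = [1 0 0; -1/2 1 0; 0 0 1]
T2·T1 = [-1 0 0; -1/2 1 0; 0 0 1]
T3·…·T1 = [-3/2 0 0; 1 -2 0; 0 0 1]
T4·…·T1 = [-3/2 0 0; -1 2 0; 0 0 1]
T5·…·T1 = [-3 0 0; -2 4 0; 0 0 1]
T6·…·T1 = [6 0 0; 2 -4 0; 0 0 1]
det M = -24; M⁻¹ = [1/6 0 0; 1/12 -1/4 0; 0 0 1]
M⁻¹ · (24, -8/3)ᵀ = (4, 8/3)ᵀ

p = (4, 8/3)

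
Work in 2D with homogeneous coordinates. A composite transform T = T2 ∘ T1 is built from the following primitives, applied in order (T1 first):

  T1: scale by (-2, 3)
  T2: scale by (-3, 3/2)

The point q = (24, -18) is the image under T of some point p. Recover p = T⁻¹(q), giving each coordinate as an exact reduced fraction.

p = (4, -4)

T1 = [-2 0 0; 0 3 0; 0 0 1]
T2·T1 = [6 0 0; 0 9/2 0; 0 0 1]
det M = 27; M⁻¹ = [1/6 0 0; 0 2/9 0; 0 0 1]
M⁻¹ · (24, -18)ᵀ = (4, -4)ᵀ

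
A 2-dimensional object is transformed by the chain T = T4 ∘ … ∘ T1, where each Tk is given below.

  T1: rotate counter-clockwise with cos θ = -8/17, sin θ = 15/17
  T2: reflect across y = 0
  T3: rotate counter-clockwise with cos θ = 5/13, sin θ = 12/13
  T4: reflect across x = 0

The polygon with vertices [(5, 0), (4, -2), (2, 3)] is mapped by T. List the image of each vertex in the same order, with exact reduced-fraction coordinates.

image vertices: (-700/221, -855/221), (-902/221, -404/221), (233/221, -762/221)

T1 rotate counter-clockwise with cos θ = -8/17, sin θ = 15/17: (5, 0) → (-40/17, 75/17); (4, -2) → (-2/17, 76/17); (2, 3) → (-61/17, 6/17)
T2 reflect across y = 0: (-40/17, 75/17) → (-40/17, -75/17); (-2/17, 76/17) → (-2/17, -76/17); (-61/17, 6/17) → (-61/17, -6/17)
T3 rotate counter-clockwise with cos θ = 5/13, sin θ = 12/13: (-40/17, -75/17) → (700/221, -855/221); (-2/17, -76/17) → (902/221, -404/221); (-61/17, -6/17) → (-233/221, -762/221)
T4 reflect across x = 0: (700/221, -855/221) → (-700/221, -855/221); (902/221, -404/221) → (-902/221, -404/221); (-233/221, -762/221) → (233/221, -762/221)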